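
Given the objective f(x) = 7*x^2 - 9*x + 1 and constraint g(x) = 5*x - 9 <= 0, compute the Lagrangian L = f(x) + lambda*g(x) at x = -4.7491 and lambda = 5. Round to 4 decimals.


Step 1: Evaluate f(x).
f(-4.7491) = 7*(-4.7491)^2 - 9*(-4.7491) + 1 = 201.6196
Step 2: Evaluate g(x).
g(-4.7491) = 5*-4.7491 - 9 = -32.7455
Step 3: Compute Lagrangian.
L = 201.6196 + 5*-32.7455 = 37.8921


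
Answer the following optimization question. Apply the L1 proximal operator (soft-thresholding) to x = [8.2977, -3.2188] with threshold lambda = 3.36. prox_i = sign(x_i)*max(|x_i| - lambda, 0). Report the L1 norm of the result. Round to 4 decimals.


Soft-thresholding with lambda = 3.36:
prox(8.2977) = sign(8.2977)*max(|8.2977| - 3.36, 0) = 4.9377
prox(-3.2188) = sign(-3.2188)*max(|-3.2188| - 3.36, 0) = 0.0
prox(x) = [4.9377, 0.0]
||prox(x)||_1 = 4.9377 + 0.0 = 4.9377


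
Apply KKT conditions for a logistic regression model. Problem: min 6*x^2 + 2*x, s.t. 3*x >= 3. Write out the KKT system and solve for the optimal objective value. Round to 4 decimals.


Step 1: Try lambda = 0 (constraint inactive).
x_unc = -2/(2*6) = -0.1667
Check: 3*-0.1667 = -0.5001 < 3 -- violated!
Step 2: Constraint must be active: 3*x = 3
x* = 3/3 = 1.0
lambda = (2*6*1.0 + 2)/3 = 4.6667
Step 3: Compute optimal value.
f(x*) = 6*1.0^2 + 2*1.0 = 8.0


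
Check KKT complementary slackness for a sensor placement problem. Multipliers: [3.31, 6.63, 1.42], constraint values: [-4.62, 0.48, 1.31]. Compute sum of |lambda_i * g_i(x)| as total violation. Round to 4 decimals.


KKT complementary slackness check:
lambda_1 * g_1 = 3.31 * -4.62 = -15.2922
lambda_2 * g_2 = 6.63 * 0.48 = 3.1824
lambda_3 * g_3 = 1.42 * 1.31 = 1.8602
Total violation = 15.2922 + 3.1824 + 1.8602 = 20.3348


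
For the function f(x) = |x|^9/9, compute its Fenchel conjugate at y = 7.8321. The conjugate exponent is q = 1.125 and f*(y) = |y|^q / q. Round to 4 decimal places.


The conjugate exponent q satisfies 1/p + 1/q = 1.
p = 9, so q = 9/(9 - 1) = 1.125
|y|^q = 7.8321^1.125 = 10.1301
f*(7.8321) = 10.1301 / 1.125 = 9.0045


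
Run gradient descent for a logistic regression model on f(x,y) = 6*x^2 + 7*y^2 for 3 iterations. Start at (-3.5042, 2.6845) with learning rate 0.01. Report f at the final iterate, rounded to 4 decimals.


Gradient descent on f(x,y) = 6*x^2 + 7*y^2.
Starting point: (-3.5042, 2.6845), alpha = 0.01
Step 1: grad_x = 2*6*-3.5042 = -42.0504, grad_y = 2*7*2.6845 = 37.583
  x_1 = -3.5042 - 0.01*-42.0504 = -3.0837
  y_1 = 2.6845 - 0.01*37.583 = 2.3087
Step 2: grad_x = 2*6*-3.0837 = -37.0044, grad_y = 2*7*2.3087 = 32.3214
  x_2 = -3.0837 - 0.01*-37.0044 = -2.7137
  y_2 = 2.3087 - 0.01*32.3214 = 1.9855
Step 3: grad_x = 2*6*-2.7137 = -32.5638, grad_y = 2*7*1.9855 = 27.7964
  x_3 = -2.7137 - 0.01*-32.5638 = -2.388
  y_3 = 1.9855 - 0.01*27.7964 = 1.7075
f(-2.388, 1.7075) = 6*(-2.388)^2 + 7*1.7075^2 = 54.6244


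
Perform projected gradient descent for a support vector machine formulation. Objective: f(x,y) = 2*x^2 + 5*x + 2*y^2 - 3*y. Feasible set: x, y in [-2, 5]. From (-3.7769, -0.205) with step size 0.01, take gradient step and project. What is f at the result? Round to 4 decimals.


Step 1: Compute gradient at (-3.7769, -0.205).
grad_x = 2*2*-3.7769 + 5 = -10.1076
grad_y = 2*2*-0.205 - 3 = -3.82
Step 2: Gradient step.
x_raw = -3.7769 - 0.01*-10.1076 = -3.6758
y_raw = -0.205 - 0.01*-3.82 = -0.1668
Step 3: Project onto [-2, 5].
x_proj = clip(-3.6758) = -2.0
y_proj = clip(-0.1668) = -0.1668
Step 4: Evaluate f.
f(-2.0, -0.1668) = -1.444


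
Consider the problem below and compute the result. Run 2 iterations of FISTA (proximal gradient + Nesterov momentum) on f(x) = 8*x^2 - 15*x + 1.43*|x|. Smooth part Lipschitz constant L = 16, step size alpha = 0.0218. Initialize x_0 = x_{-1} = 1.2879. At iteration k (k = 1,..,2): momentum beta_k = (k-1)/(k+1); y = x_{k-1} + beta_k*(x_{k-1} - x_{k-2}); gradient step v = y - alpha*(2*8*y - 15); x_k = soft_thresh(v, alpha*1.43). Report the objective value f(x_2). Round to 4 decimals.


FISTA on f(x) = 8*x^2 - 15*x + 1.43*|x|
L = 16, alpha = 0.0218
Iteration 1: beta = 0.0, y = 1.2879 + 0.0*(1.2879 - 1.2879) = 1.2879
  grad(y) = 5.6064, v = y - alpha*grad = 1.1657
  prox(v) = soft_thresh(1.1657, 0.0312) = 1.1345
Iteration 2: beta = 0.3333, y = 1.1345 + 0.3333*(1.1345 - 1.2879) = 1.0834
  grad(y) = 2.334, v = y - alpha*grad = 1.0325
  prox(v) = soft_thresh(1.0325, 0.0312) = 1.0013
f(x_2) = 8*1.0013^2 - 15*1.0013 + 1.43*|1.0013| = -5.5668


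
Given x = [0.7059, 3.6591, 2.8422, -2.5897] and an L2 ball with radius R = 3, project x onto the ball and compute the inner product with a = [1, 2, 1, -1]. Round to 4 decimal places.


Step 1: Compute ||x|| (intermediates to 6 decimals).
||x|| = sqrt(0.7059^2 + 3.6591^2 + 2.8422^2 + (-2.5897)^2) = 5.35462
Step 2: Project.
Since ||x|| > R, scale = R/||x|| = 3/5.35462 = 0.560264, proj(x) = scale * x
proj(x) = [0.39549, 2.050062, 1.592382, -1.450916]
Step 3: Dot product.
a^T * proj(x) = 1*0.39549 + 2*2.050062 + 1*1.592382 - 1*(-1.450916) = 7.5389


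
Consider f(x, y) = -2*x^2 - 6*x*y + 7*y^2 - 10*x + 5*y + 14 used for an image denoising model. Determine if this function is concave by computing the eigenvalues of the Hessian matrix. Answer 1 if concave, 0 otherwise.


The Hessian of f(x,y) = -2*x^2 - 6*x*y + 7*y^2 - 10*x + 5*y + 14 is:
H = [[-4, -6], [-6, 14]]
Trace = -4 + 14 = 10
Determinant = -4*14 - (-6)^2 = -92
Discriminant = (10)^2 - 4*-92 = 468.0
Eigenvalues: lambda_1 = -5.8167, lambda_2 = 15.8167
The function is not concave.

0


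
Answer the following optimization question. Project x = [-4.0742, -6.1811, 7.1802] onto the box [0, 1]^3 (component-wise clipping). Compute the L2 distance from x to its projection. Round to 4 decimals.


Project each component onto [0, 1].
clip(-4.0742) = 0.0, clip(-6.1811) = 0.0, clip(7.1802) = 1.0
Projection = [0.0, 0.0, 1.0]
Squared diffs: [16.5991, 38.206, 38.1949]
Distance = sqrt(93.0) = 9.6436


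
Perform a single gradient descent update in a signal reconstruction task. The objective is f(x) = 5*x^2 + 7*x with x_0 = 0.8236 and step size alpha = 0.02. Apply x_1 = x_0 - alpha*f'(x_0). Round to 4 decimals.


We compute the gradient at x_0 and apply the update.
f'(x) = 10*x + 7
f'(0.8236) = 10*0.8236 + 7 = 15.236
x_1 = 0.8236 - 0.02*15.236 = 0.5189


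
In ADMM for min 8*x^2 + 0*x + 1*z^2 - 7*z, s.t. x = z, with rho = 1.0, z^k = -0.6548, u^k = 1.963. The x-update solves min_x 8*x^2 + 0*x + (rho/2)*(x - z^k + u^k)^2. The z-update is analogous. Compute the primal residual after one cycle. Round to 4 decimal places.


ADMM iteration with rho = 1.0, z^k = -0.6548, u^k = 1.963
Step 1: x-update.
Minimize 8*x^2 + 0*x + (1.0/2)*(x + 0.6548 + 1.963)^2
FOC: (2*8 + 1.0)*x = 0 + 1.0*(-0.6548 - 1.963)
x^{k+1} = -0.154
Step 2: z-update.
Minimize 1*z^2 - 7*z + (1.0/2)*(-0.154 - z + 1.963)^2
FOC: (2*1 + 1.0)*z = 7 + 1.0*(-0.154 + 1.963)
z^{k+1} = 2.9363
Step 3: u-update.
u^{k+1} = 1.963 - 0.154 - 2.9363 = -1.1273
Step 4: Primal residual = |-0.154 - 2.9363| = 3.0903


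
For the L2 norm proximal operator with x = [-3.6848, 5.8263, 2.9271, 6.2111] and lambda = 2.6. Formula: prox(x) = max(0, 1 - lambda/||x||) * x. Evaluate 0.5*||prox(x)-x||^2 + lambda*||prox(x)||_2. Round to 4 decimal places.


Step 1: Compute ||x||.
||x|| = 9.7298
Step 2: Compute scaling factor.
scale = max(0, 1 - 2.6/9.7298) = 0.7328
Step 3: prox(x) = [-2.7001, 4.2694, 2.1449, 4.5514]
||prox(x)|| = 7.1298
Step 4: Proximal objective.
0.5*||prox-x||^2 = 3.38
lambda*||prox|| = 18.5375
Total = 21.9175


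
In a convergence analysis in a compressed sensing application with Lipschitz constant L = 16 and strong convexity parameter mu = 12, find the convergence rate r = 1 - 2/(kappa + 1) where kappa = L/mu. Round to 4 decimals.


Step 1: Compute the condition number.
kappa = L/mu = 16/12 = 1.3333
Step 2: Compute the convergence rate.
r = 1 - 2/(kappa + 1) = 1 - 2*mu/(L + mu) = (L - mu)/(L + mu) = 4/28 = 0.1429


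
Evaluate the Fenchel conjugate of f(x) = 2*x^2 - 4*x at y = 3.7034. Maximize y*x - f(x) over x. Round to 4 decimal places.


f*(y) = sup_x {y*x - a*x^2 - b*x} = sup_x {(y-b)*x - a*x^2}
FOC: (y - b) - 2a*x = 0 => x* = (y - b)/(2a)
x* = (3.7034 + 4)/(2*2) = 1.9259
f*(3.7034) = (y-b)^2/(4a) = (3.7034 + 4)^2/(4*2)
= 59.3424/8 = 7.4178


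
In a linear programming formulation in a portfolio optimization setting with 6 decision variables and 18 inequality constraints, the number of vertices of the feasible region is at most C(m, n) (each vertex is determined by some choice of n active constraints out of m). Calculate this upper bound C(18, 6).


Each vertex corresponds to some choice of n active constraints out of m, so the number of vertices is at most C(m, n) = m! / (n!(m-n)!).
m = 18, n = 6
Numerator: 18 * 17 * 16 * 15 * 14 * 13
Denominator: 6! = 720
C(18, 6) = 18564


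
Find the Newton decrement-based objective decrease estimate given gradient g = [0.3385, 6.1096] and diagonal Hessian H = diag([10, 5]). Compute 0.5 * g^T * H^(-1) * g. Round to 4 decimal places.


Step 1: H is diagonal, so H^(-1) * g = [0.0339, 1.2219].
Step 2: g^T H^(-1) g = sum_i g_i^2 / H_ii
  = (0.3385)^2/10 + (6.1096)^2/5
  = 0.0115 + 7.4654 = 7.4769
Step 3: Objective decrease = 0.5 * g^T H^(-1) g = 3.7385


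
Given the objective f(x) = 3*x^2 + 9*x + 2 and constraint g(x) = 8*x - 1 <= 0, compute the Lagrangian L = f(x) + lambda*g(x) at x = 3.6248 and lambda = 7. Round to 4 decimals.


Step 1: Evaluate f(x).
f(3.6248) = 3*3.6248^2 + 9*3.6248 + 2 = 74.0407
Step 2: Evaluate g(x).
g(3.6248) = 8*3.6248 - 1 = 27.9984
Step 3: Compute Lagrangian.
L = 74.0407 + 7*27.9984 = 270.0295


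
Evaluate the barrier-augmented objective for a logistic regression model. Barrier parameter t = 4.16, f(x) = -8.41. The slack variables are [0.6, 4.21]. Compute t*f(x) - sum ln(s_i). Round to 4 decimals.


Step 1: Compute log-barrier.
ln values: [-0.5108, 1.4375]
phi = -(-0.5108 + 1.4375) = -0.9266
Step 2: Compute augmented objective.
t*f(x) = 4.16*-8.41 = -34.9856
Total = -34.9856 - 0.9266 = -35.9122


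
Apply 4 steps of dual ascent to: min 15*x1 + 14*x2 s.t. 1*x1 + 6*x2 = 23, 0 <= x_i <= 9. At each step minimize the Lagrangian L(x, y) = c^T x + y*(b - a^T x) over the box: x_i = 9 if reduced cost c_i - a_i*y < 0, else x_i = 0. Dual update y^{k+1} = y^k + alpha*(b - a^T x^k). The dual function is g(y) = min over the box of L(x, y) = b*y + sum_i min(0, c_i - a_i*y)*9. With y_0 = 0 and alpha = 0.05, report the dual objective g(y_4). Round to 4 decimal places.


Dual ascent for LP: min 15*x1 + 14*x2, 1*x1 + 6*x2 = 23, 0 <= x_i <= 9
Step 1: y^k = 0.0, reduced costs: (15.0, 14.0)
  x^k = (0.0, 0.0), subgradient = b - a^T x = 23.0
  y^{k+1} = 0.0 + 0.05*23.0 = 1.15
Step 2: y^k = 1.15, reduced costs: (13.85, 7.1)
  x^k = (0.0, 0.0), subgradient = b - a^T x = 23.0
  y^{k+1} = 1.15 + 0.05*23.0 = 2.3
Step 3: y^k = 2.3, reduced costs: (12.7, 0.2)
  x^k = (0.0, 0.0), subgradient = b - a^T x = 23.0
  y^{k+1} = 2.3 + 0.05*23.0 = 3.45
Step 4: y^k = 3.45, reduced costs: (11.55, -6.7)
  x^k = (0.0, 9.0), subgradient = b - a^T x = -31.0
  y^{k+1} = 3.45 + 0.05*-31.0 = 1.9
Dual objective at y_4 = 1.9: reduced costs (13.1, 2.6), box minimizer x = (0.0, 0.0)
g(y_4) = b*y + (c1 - a1*y)*x1 + (c2 - a2*y)*x2 = 23*1.9 + 13.1*0.0 + 2.6*0.0 = 43.7 + 0.0 + 0.0 = 43.7


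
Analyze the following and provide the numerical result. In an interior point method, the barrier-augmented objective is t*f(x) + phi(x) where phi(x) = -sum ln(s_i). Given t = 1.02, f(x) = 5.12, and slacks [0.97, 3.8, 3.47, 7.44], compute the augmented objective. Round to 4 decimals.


Step 1: Compute log-barrier.
ln values: [-0.0305, 1.335, 1.2442, 2.0069]
phi = -(-0.0305 + 1.335 + 1.2442 + 2.0069) = -4.5556
Step 2: Compute augmented objective.
t*f(x) = 1.02*5.12 = 5.2224
Total = 5.2224 - 4.5556 = 0.6668


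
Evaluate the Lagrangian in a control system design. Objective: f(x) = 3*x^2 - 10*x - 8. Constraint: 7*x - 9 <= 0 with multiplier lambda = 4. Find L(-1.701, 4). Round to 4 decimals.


Step 1: Evaluate f(x).
f(-1.701) = 3*(-1.701)^2 - 10*(-1.701) - 8 = 17.6902
Step 2: Evaluate g(x).
g(-1.701) = 7*-1.701 - 9 = -20.907
Step 3: Compute Lagrangian.
L = 17.6902 + 4*-20.907 = -65.9378


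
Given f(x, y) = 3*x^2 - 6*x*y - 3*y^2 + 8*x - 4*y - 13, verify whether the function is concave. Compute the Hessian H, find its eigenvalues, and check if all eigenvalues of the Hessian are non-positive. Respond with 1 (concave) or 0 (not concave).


The Hessian of f(x,y) = 3*x^2 - 6*x*y - 3*y^2 + 8*x - 4*y - 13 is:
H = [[6, -6], [-6, -6]]
Trace = 6 - 6 = 0
Determinant = 6*-6 - (-6)^2 = -72
Discriminant = (0)^2 - 4*-72 = 288.0
Eigenvalues: lambda_1 = -8.4853, lambda_2 = 8.4853
The function is not concave.

0


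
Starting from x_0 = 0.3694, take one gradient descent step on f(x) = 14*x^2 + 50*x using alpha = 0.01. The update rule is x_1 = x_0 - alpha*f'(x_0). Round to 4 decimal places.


We compute the gradient at x_0 and apply the update.
f'(x) = 28*x + 50
f'(0.3694) = 28*0.3694 + 50 = 60.3432
x_1 = 0.3694 - 0.01*60.3432 = -0.234


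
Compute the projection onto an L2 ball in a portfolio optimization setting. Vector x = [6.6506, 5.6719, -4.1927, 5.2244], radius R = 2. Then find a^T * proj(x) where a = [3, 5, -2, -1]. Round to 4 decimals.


Step 1: Compute ||x|| (intermediates to 6 decimals).
||x|| = sqrt(6.6506^2 + 5.6719^2 + (-4.1927)^2 + 5.2244^2) = 11.012448
Step 2: Project.
Since ||x|| > R, scale = R/||x|| = 2/11.012448 = 0.181613, proj(x) = scale * x
proj(x) = [1.207835, 1.030091, -0.761449, 0.948819]
Step 3: Dot product.
a^T * proj(x) = 3*1.207835 + 5*1.030091 - 2*(-0.761449) - 1*0.948819 = 9.348


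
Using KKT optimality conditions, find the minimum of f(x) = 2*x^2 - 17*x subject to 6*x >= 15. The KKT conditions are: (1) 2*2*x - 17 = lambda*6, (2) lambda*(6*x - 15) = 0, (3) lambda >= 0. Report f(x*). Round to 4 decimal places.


Step 1: Try lambda = 0 (constraint inactive).
Stationarity: 2*2*x - 17 = 0
x* = 17/(2*2) = 4.25
Check constraint: 6*4.25 = 25.5 >= 15 -- satisfied.
Step 2: Compute optimal value.
f(x*) = 2*4.25^2 - 17*4.25 = -36.125


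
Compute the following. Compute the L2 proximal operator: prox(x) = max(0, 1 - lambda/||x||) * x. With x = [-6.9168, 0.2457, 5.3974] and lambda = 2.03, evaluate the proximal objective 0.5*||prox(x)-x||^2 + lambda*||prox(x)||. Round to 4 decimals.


Step 1: Compute ||x||.
||x|| = 8.7769
Step 2: Compute scaling factor.
scale = max(0, 1 - 2.03/8.7769) = 0.7687
Step 3: prox(x) = [-5.317, 0.1889, 4.149]
||prox(x)|| = 6.7469
Step 4: Proximal objective.
0.5*||prox-x||^2 = 2.0605
lambda*||prox|| = 13.6962
Total = 15.7567


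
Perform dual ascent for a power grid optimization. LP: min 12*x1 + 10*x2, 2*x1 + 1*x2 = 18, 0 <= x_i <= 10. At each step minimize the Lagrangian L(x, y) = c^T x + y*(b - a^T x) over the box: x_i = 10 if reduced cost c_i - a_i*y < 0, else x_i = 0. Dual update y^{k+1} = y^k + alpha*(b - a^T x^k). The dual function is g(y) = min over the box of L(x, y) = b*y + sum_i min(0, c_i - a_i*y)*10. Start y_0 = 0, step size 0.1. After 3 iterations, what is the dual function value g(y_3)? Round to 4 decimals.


Dual ascent for LP: min 12*x1 + 10*x2, 2*x1 + 1*x2 = 18, 0 <= x_i <= 10
Step 1: y^k = 0.0, reduced costs: (12.0, 10.0)
  x^k = (0.0, 0.0), subgradient = b - a^T x = 18.0
  y^{k+1} = 0.0 + 0.1*18.0 = 1.8
Step 2: y^k = 1.8, reduced costs: (8.4, 8.2)
  x^k = (0.0, 0.0), subgradient = b - a^T x = 18.0
  y^{k+1} = 1.8 + 0.1*18.0 = 3.6
Step 3: y^k = 3.6, reduced costs: (4.8, 6.4)
  x^k = (0.0, 0.0), subgradient = b - a^T x = 18.0
  y^{k+1} = 3.6 + 0.1*18.0 = 5.4
Dual objective at y_3 = 5.4: reduced costs (1.2, 4.6), box minimizer x = (0.0, 0.0)
g(y_3) = b*y + (c1 - a1*y)*x1 + (c2 - a2*y)*x2 = 18*5.4 + 1.2*0.0 + 4.6*0.0 = 97.2 + 0.0 + 0.0 = 97.2


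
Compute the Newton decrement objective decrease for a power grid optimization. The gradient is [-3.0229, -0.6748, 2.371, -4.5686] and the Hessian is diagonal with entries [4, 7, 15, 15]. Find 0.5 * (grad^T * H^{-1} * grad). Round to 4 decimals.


Step 1: H is diagonal, so H^(-1) * g = [-0.7557, -0.0964, 0.1581, -0.3046].
Step 2: g^T H^(-1) g = sum_i g_i^2 / H_ii
  = (-3.0229)^2/4 + (-0.6748)^2/7 + (2.371)^2/15 + (-4.5686)^2/15
  = 2.2845 + 0.0651 + 0.3748 + 1.3915 = 4.1158
Step 3: Objective decrease = 0.5 * g^T H^(-1) g = 2.0579


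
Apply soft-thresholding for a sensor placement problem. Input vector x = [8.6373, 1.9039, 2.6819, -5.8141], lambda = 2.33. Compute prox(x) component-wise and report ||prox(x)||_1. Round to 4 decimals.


Soft-thresholding with lambda = 2.33:
prox(8.6373) = sign(8.6373)*max(|8.6373| - 2.33, 0) = 6.3073
prox(1.9039) = sign(1.9039)*max(|1.9039| - 2.33, 0) = 0.0
prox(2.6819) = sign(2.6819)*max(|2.6819| - 2.33, 0) = 0.3519
prox(-5.8141) = sign(-5.8141)*max(|-5.8141| - 2.33, 0) = -3.4841
prox(x) = [6.3073, 0.0, 0.3519, -3.4841]
||prox(x)||_1 = 6.3073 + 0.0 + 0.3519 + 3.4841 = 10.1433


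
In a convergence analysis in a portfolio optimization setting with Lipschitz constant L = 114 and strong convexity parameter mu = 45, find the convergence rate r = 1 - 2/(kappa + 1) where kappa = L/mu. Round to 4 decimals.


Step 1: Compute the condition number.
kappa = L/mu = 114/45 = 2.5333
Step 2: Compute the convergence rate.
r = 1 - 2/(kappa + 1) = 1 - 2*mu/(L + mu) = (L - mu)/(L + mu) = 69/159 = 0.434


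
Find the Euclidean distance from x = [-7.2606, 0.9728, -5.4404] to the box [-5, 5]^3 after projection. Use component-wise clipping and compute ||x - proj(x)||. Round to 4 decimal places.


Project each component onto [-5, 5].
clip(-7.2606) = -5.0, clip(0.9728) = 0.9728, clip(-5.4404) = -5.0
Projection = [-5.0, 0.9728, -5.0]
Squared diffs: [5.1103, 0.0, 0.194]
Distance = sqrt(5.3043) = 2.3031


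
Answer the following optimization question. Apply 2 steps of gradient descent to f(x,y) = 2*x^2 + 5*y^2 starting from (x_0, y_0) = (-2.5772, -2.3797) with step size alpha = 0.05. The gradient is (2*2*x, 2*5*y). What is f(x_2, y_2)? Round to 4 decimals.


Gradient descent on f(x,y) = 2*x^2 + 5*y^2.
Starting point: (-2.5772, -2.3797), alpha = 0.05
Step 1: grad_x = 2*2*-2.5772 = -10.3088, grad_y = 2*5*-2.3797 = -23.797
  x_1 = -2.5772 - 0.05*-10.3088 = -2.0618
  y_1 = -2.3797 - 0.05*-23.797 = -1.1899
Step 2: grad_x = 2*2*-2.0618 = -8.247, grad_y = 2*5*-1.1899 = -11.8985
  x_2 = -2.0618 - 0.05*-8.247 = -1.6494
  y_2 = -1.1899 - 0.05*-11.8985 = -0.5949
f(-1.6494, -0.5949) = 2*(-1.6494)^2 + 5*(-0.5949)^2 = 7.2108


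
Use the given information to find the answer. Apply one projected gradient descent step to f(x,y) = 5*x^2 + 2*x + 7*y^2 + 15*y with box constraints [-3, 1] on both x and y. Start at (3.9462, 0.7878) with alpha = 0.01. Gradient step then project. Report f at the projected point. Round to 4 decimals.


Step 1: Compute gradient at (3.9462, 0.7878).
grad_x = 2*5*3.9462 + 2 = 41.462
grad_y = 2*7*0.7878 + 15 = 26.0292
Step 2: Gradient step.
x_raw = 3.9462 - 0.01*41.462 = 3.5316
y_raw = 0.7878 - 0.01*26.0292 = 0.5275
Step 3: Project onto [-3, 1].
x_proj = clip(3.5316) = 1.0
y_proj = clip(0.5275) = 0.5275
Step 4: Evaluate f.
f(1.0, 0.5275) = 16.8605


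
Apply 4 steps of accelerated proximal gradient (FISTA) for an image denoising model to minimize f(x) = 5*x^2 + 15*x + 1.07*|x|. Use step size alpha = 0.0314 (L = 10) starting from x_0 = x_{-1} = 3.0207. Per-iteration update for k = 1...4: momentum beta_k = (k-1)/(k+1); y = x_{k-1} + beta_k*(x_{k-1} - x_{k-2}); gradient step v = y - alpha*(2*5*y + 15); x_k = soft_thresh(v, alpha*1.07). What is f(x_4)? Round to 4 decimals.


FISTA on f(x) = 5*x^2 + 15*x + 1.07*|x|
L = 10, alpha = 0.0314
Iteration 1: beta = 0.0, y = 3.0207 + 0.0*(3.0207 - 3.0207) = 3.0207
  grad(y) = 45.207, v = y - alpha*grad = 1.6012
  prox(v) = soft_thresh(1.6012, 0.0336) = 1.5676
Iteration 2: beta = 0.3333, y = 1.5676 + 0.3333*(1.5676 - 3.0207) = 1.0832
  grad(y) = 25.8324, v = y - alpha*grad = 0.2721
  prox(v) = soft_thresh(0.2721, 0.0336) = 0.2385
Iteration 3: beta = 0.5, y = 0.2385 + 0.5*(0.2385 - 1.5676) = -0.426
  grad(y) = 10.7395, v = y - alpha*grad = -0.7633
  prox(v) = soft_thresh(-0.7633, 0.0336) = -0.7297
Iteration 4: beta = 0.6, y = -0.7297 + 0.6*(-0.7297 - 0.2385) = -1.3106
  grad(y) = 1.8943, v = y - alpha*grad = -1.3701
  prox(v) = soft_thresh(-1.3701, 0.0336) = -1.3365
f(x_4) = 5*(-1.3365)^2 + 15*(-1.3365) + 1.07*|-1.3365| = -9.6863


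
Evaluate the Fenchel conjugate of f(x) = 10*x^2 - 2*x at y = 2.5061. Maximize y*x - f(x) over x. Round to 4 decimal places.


f*(y) = sup_x {y*x - a*x^2 - b*x} = sup_x {(y-b)*x - a*x^2}
FOC: (y - b) - 2a*x = 0 => x* = (y - b)/(2a)
x* = (2.5061 + 2)/(2*10) = 0.2253
f*(2.5061) = (y-b)^2/(4a) = (2.5061 + 2)^2/(4*10)
= 20.3049/40 = 0.5076


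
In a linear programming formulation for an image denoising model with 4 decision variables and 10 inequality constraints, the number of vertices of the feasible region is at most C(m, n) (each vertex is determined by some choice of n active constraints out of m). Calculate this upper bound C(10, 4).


Each vertex corresponds to some choice of n active constraints out of m, so the number of vertices is at most C(m, n) = m! / (n!(m-n)!).
m = 10, n = 4
Numerator: 10 * 9 * 8 * 7
Denominator: 4! = 24
C(10, 4) = 210


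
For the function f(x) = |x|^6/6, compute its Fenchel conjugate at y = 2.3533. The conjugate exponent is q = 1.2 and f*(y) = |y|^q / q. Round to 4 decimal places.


The conjugate exponent q satisfies 1/p + 1/q = 1.
p = 6, so q = 6/(6 - 1) = 1.2
|y|^q = 2.3533^1.2 = 2.7926
f*(2.3533) = 2.7926 / 1.2 = 2.3272


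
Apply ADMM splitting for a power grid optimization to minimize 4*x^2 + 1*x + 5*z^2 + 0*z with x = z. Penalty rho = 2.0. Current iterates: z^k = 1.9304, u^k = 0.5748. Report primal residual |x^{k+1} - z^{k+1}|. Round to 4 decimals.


ADMM iteration with rho = 2.0, z^k = 1.9304, u^k = 0.5748
Step 1: x-update.
Minimize 4*x^2 + 1*x + (2.0/2)*(x - 1.9304 + 0.5748)^2
FOC: (2*4 + 2.0)*x = -1 + 2.0*(1.9304 - 0.5748)
x^{k+1} = 0.1711
Step 2: z-update.
Minimize 5*z^2 + 0*z + (2.0/2)*(0.1711 - z + 0.5748)^2
FOC: (2*5 + 2.0)*z = 0 + 2.0*(0.1711 + 0.5748)
z^{k+1} = 0.1243
Step 3: u-update.
u^{k+1} = 0.5748 + 0.1711 - 0.1243 = 0.6216
Step 4: Primal residual = |0.1711 - 0.1243| = 0.0468


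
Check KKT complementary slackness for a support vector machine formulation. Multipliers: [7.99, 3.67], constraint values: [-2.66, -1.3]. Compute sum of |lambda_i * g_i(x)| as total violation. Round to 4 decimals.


KKT complementary slackness check:
lambda_1 * g_1 = 7.99 * -2.66 = -21.2534
lambda_2 * g_2 = 3.67 * -1.3 = -4.771
Total violation = 21.2534 + 4.771 = 26.0244


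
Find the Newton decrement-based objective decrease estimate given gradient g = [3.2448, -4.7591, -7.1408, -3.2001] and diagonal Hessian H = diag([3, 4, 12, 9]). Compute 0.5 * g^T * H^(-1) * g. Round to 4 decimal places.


Step 1: H is diagonal, so H^(-1) * g = [1.0816, -1.1898, -0.5951, -0.3556].
Step 2: g^T H^(-1) g = sum_i g_i^2 / H_ii
  = (3.2448)^2/3 + (-4.7591)^2/4 + (-7.1408)^2/12 + (-3.2001)^2/9
  = 3.5096 + 5.6623 + 4.2493 + 1.1378 = 14.5589
Step 3: Objective decrease = 0.5 * g^T H^(-1) g = 7.2795


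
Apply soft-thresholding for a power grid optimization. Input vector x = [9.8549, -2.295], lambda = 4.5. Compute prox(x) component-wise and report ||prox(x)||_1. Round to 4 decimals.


Soft-thresholding with lambda = 4.5:
prox(9.8549) = sign(9.8549)*max(|9.8549| - 4.5, 0) = 5.3549
prox(-2.295) = sign(-2.295)*max(|-2.295| - 4.5, 0) = 0.0
prox(x) = [5.3549, 0.0]
||prox(x)||_1 = 5.3549 + 0.0 = 5.3549


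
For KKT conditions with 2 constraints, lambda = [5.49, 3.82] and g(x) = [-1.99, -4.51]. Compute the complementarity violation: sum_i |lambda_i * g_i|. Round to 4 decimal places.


KKT complementary slackness check:
lambda_1 * g_1 = 5.49 * -1.99 = -10.9251
lambda_2 * g_2 = 3.82 * -4.51 = -17.2282
Total violation = 10.9251 + 17.2282 = 28.1533


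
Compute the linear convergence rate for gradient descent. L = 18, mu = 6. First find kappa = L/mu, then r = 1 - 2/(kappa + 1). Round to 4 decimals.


Step 1: Compute the condition number.
kappa = L/mu = 18/6 = 3.0
Step 2: Compute the convergence rate.
r = 1 - 2/(kappa + 1) = 1 - 2*mu/(L + mu) = (L - mu)/(L + mu) = 12/24 = 0.5


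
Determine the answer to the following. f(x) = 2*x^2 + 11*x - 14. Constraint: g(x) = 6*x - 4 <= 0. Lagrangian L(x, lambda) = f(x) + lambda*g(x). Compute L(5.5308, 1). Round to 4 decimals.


Step 1: Evaluate f(x).
f(5.5308) = 2*5.5308^2 + 11*5.5308 - 14 = 108.0183
Step 2: Evaluate g(x).
g(5.5308) = 6*5.5308 - 4 = 29.1848
Step 3: Compute Lagrangian.
L = 108.0183 + 1*29.1848 = 137.2031


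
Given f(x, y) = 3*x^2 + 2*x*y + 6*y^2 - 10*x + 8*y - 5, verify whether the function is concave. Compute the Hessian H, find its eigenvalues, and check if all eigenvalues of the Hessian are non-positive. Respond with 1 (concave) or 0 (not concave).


The Hessian of f(x,y) = 3*x^2 + 2*x*y + 6*y^2 - 10*x + 8*y - 5 is:
H = [[6, 2], [2, 12]]
Trace = 6 + 12 = 18
Determinant = 6*12 - (2)^2 = 68
Discriminant = (18)^2 - 4*68 = 52.0
Eigenvalues: lambda_1 = 5.3944, lambda_2 = 12.6056
The function is not concave.

0


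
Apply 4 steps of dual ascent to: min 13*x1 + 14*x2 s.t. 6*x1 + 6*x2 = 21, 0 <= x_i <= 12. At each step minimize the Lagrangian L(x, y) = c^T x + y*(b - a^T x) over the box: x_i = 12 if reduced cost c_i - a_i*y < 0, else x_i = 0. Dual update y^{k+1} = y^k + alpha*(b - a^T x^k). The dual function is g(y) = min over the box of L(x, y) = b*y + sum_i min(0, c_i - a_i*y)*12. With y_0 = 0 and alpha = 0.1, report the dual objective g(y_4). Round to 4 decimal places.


Dual ascent for LP: min 13*x1 + 14*x2, 6*x1 + 6*x2 = 21, 0 <= x_i <= 12
Step 1: y^k = 0.0, reduced costs: (13.0, 14.0)
  x^k = (0.0, 0.0), subgradient = b - a^T x = 21.0
  y^{k+1} = 0.0 + 0.1*21.0 = 2.1
Step 2: y^k = 2.1, reduced costs: (0.4, 1.4)
  x^k = (0.0, 0.0), subgradient = b - a^T x = 21.0
  y^{k+1} = 2.1 + 0.1*21.0 = 4.2
Step 3: y^k = 4.2, reduced costs: (-12.2, -11.2)
  x^k = (12.0, 12.0), subgradient = b - a^T x = -123.0
  y^{k+1} = 4.2 + 0.1*-123.0 = -8.1
Step 4: y^k = -8.1, reduced costs: (61.6, 62.6)
  x^k = (0.0, 0.0), subgradient = b - a^T x = 21.0
  y^{k+1} = -8.1 + 0.1*21.0 = -6.0
Dual objective at y_4 = -6.0: reduced costs (49.0, 50.0), box minimizer x = (0.0, 0.0)
g(y_4) = b*y + (c1 - a1*y)*x1 + (c2 - a2*y)*x2 = 21*(-6.0) + 49.0*0.0 + 50.0*0.0 = -126.0 + 0.0 + 0.0 = -126.0


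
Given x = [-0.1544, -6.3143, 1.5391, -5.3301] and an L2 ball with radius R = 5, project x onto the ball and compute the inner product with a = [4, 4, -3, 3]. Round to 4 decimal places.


Step 1: Compute ||x|| (intermediates to 6 decimals).
||x|| = sqrt((-0.1544)^2 + (-6.3143)^2 + 1.5391^2 + (-5.3301)^2) = 8.406725
Step 2: Project.
Since ||x|| > R, scale = R/||x|| = 5/8.406725 = 0.594762, proj(x) = scale * x
proj(x) = [-0.091831, -3.755506, 0.915398, -3.170141]
Step 3: Dot product.
a^T * proj(x) = 4*(-0.091831) + 4*(-3.755506) - 3*0.915398 + 3*(-3.170141) = -27.646


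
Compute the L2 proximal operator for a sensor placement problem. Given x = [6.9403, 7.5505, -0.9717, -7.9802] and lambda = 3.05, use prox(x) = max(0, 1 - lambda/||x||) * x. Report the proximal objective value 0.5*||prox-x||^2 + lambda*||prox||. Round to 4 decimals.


Step 1: Compute ||x||.
||x|| = 13.0309
Step 2: Compute scaling factor.
scale = max(0, 1 - 3.05/13.0309) = 0.7659
Step 3: prox(x) = [5.3159, 5.7832, -0.7443, -6.1124]
||prox(x)|| = 9.9809
Step 4: Proximal objective.
0.5*||prox-x||^2 = 4.6513
lambda*||prox|| = 30.4417
Total = 35.0931


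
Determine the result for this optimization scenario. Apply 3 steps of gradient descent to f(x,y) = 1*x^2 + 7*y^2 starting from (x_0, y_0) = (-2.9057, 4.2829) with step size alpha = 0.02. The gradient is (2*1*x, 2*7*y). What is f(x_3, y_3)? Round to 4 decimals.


Gradient descent on f(x,y) = 1*x^2 + 7*y^2.
Starting point: (-2.9057, 4.2829), alpha = 0.02
Step 1: grad_x = 2*1*-2.9057 = -5.8114, grad_y = 2*7*4.2829 = 59.9606
  x_1 = -2.9057 - 0.02*-5.8114 = -2.7895
  y_1 = 4.2829 - 0.02*59.9606 = 3.0837
Step 2: grad_x = 2*1*-2.7895 = -5.5789, grad_y = 2*7*3.0837 = 43.1716
  x_2 = -2.7895 - 0.02*-5.5789 = -2.6779
  y_2 = 3.0837 - 0.02*43.1716 = 2.2203
Step 3: grad_x = 2*1*-2.6779 = -5.3558, grad_y = 2*7*2.2203 = 31.0836
  x_3 = -2.6779 - 0.02*-5.3558 = -2.5708
  y_3 = 2.2203 - 0.02*31.0836 = 1.5986
f(-2.5708, 1.5986) = 1*(-2.5708)^2 + 7*1.5986^2 = 24.4972


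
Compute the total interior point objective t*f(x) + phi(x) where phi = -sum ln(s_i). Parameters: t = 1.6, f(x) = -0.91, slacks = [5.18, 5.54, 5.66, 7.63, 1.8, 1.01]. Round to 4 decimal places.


Step 1: Compute log-barrier.
ln values: [1.6448, 1.712, 1.7334, 2.0321, 0.5878, 0.01]
phi = -(1.6448 + 1.712 + 1.7334 + 2.0321 + 0.5878 + 0.01) = -7.72
Step 2: Compute augmented objective.
t*f(x) = 1.6*-0.91 = -1.456
Total = -1.456 - 7.72 = -9.176


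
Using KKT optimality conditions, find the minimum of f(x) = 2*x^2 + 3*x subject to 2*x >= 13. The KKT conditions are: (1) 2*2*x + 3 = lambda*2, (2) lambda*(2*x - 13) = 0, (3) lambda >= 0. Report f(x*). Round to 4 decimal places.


Step 1: Try lambda = 0 (constraint inactive).
x_unc = -3/(2*2) = -0.75
Check: 2*-0.75 = -1.5 < 13 -- violated!
Step 2: Constraint must be active: 2*x = 13
x* = 13/2 = 6.5
lambda = (2*2*6.5 + 3)/2 = 14.5
Step 3: Compute optimal value.
f(x*) = 2*6.5^2 + 3*6.5 = 104.0


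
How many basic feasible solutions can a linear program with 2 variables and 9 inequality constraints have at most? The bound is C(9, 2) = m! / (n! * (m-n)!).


Each vertex corresponds to some choice of n active constraints out of m, so the number of vertices is at most C(m, n) = m! / (n!(m-n)!).
m = 9, n = 2
Numerator: 9 * 8
Denominator: 2! = 2
C(9, 2) = 36


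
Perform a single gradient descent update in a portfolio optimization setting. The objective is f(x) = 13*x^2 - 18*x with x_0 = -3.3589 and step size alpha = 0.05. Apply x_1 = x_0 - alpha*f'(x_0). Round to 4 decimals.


We compute the gradient at x_0 and apply the update.
f'(x) = 26*x - 18
f'(-3.3589) = 26*-3.3589 - 18 = -105.3314
x_1 = -3.3589 - 0.05*-105.3314 = 1.9077


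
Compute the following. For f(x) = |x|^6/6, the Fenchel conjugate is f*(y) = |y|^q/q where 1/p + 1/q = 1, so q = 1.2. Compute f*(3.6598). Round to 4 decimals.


The conjugate exponent q satisfies 1/p + 1/q = 1.
p = 6, so q = 6/(6 - 1) = 1.2
|y|^q = 3.6598^1.2 = 4.744
f*(3.6598) = 4.744 / 1.2 = 3.9534


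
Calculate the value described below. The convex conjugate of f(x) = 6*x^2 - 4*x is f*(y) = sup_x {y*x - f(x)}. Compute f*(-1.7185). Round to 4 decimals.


f*(y) = sup_x {y*x - a*x^2 - b*x} = sup_x {(y-b)*x - a*x^2}
FOC: (y - b) - 2a*x = 0 => x* = (y - b)/(2a)
x* = (-1.7185 + 4)/(2*6) = 0.1901
f*(-1.7185) = (y-b)^2/(4a) = (-1.7185 + 4)^2/(4*6)
= 5.2052/24 = 0.2169


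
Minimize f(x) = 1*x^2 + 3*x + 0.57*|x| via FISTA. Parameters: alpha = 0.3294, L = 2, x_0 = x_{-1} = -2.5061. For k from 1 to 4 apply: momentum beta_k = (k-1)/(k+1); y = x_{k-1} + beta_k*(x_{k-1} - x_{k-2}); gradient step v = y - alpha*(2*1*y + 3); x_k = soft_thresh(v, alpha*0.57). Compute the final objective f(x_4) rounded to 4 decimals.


FISTA on f(x) = 1*x^2 + 3*x + 0.57*|x|
L = 2, alpha = 0.3294
Iteration 1: beta = 0.0, y = -2.5061 + 0.0*(-2.5061 + 2.5061) = -2.5061
  grad(y) = -2.0122, v = y - alpha*grad = -1.8433
  prox(v) = soft_thresh(-1.8433, 0.1878) = -1.6555
Iteration 2: beta = 0.3333, y = -1.6555 + 0.3333*(-1.6555 + 2.5061) = -1.372
  grad(y) = 0.256, v = y - alpha*grad = -1.4563
  prox(v) = soft_thresh(-1.4563, 0.1878) = -1.2686
Iteration 3: beta = 0.5, y = -1.2686 + 0.5*(-1.2686 + 1.6555) = -1.0751
  grad(y) = 0.8498, v = y - alpha*grad = -1.355
  prox(v) = soft_thresh(-1.355, 0.1878) = -1.1673
Iteration 4: beta = 0.6, y = -1.1673 + 0.6*(-1.1673 + 1.2686) = -1.1065
  grad(y) = 0.787, v = y - alpha*grad = -1.3657
  prox(v) = soft_thresh(-1.3657, 0.1878) = -1.178
f(x_4) = 1*(-1.178)^2 + 3*(-1.178) + 0.57*|-1.178| = -1.4749


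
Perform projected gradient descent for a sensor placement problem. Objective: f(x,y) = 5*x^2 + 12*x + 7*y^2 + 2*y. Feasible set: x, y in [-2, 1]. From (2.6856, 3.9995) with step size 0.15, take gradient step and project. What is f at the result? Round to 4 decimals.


Step 1: Compute gradient at (2.6856, 3.9995).
grad_x = 2*5*2.6856 + 12 = 38.856
grad_y = 2*7*3.9995 + 2 = 57.993
Step 2: Gradient step.
x_raw = 2.6856 - 0.15*38.856 = -3.1428
y_raw = 3.9995 - 0.15*57.993 = -4.6995
Step 3: Project onto [-2, 1].
x_proj = clip(-3.1428) = -2.0
y_proj = clip(-4.6995) = -2.0
Step 4: Evaluate f.
f(-2.0, -2.0) = 20.0


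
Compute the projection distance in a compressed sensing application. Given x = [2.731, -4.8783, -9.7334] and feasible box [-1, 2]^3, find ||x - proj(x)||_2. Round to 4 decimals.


Project each component onto [-1, 2].
clip(2.731) = 2.0, clip(-4.8783) = -1.0, clip(-9.7334) = -1.0
Projection = [2.0, -1.0, -1.0]
Squared diffs: [0.5344, 15.0412, 76.2723]
Distance = sqrt(91.8479) = 9.5837


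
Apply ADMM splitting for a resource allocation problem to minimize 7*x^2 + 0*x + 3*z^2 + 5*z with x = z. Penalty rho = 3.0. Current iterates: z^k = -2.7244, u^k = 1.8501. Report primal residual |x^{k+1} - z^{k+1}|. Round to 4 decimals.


ADMM iteration with rho = 3.0, z^k = -2.7244, u^k = 1.8501
Step 1: x-update.
Minimize 7*x^2 + 0*x + (3.0/2)*(x + 2.7244 + 1.8501)^2
FOC: (2*7 + 3.0)*x = 0 + 3.0*(-2.7244 - 1.8501)
x^{k+1} = -0.8073
Step 2: z-update.
Minimize 3*z^2 + 5*z + (3.0/2)*(-0.8073 - z + 1.8501)^2
FOC: (2*3 + 3.0)*z = -5 + 3.0*(-0.8073 + 1.8501)
z^{k+1} = -0.2079
Step 3: u-update.
u^{k+1} = 1.8501 - 0.8073 + 0.2079 = 1.2508
Step 4: Primal residual = |-0.8073 + 0.2079| = 0.5993


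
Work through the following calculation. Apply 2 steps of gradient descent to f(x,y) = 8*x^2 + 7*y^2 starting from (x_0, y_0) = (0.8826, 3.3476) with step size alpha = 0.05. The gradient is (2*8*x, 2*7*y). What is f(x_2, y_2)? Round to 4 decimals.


Gradient descent on f(x,y) = 8*x^2 + 7*y^2.
Starting point: (0.8826, 3.3476), alpha = 0.05
Step 1: grad_x = 2*8*0.8826 = 14.1216, grad_y = 2*7*3.3476 = 46.8664
  x_1 = 0.8826 - 0.05*14.1216 = 0.1765
  y_1 = 3.3476 - 0.05*46.8664 = 1.0043
Step 2: grad_x = 2*8*0.1765 = 2.8243, grad_y = 2*7*1.0043 = 14.0599
  x_2 = 0.1765 - 0.05*2.8243 = 0.0353
  y_2 = 1.0043 - 0.05*14.0599 = 0.3013
f(0.0353, 0.3013) = 8*0.0353^2 + 7*0.3013^2 = 0.6454


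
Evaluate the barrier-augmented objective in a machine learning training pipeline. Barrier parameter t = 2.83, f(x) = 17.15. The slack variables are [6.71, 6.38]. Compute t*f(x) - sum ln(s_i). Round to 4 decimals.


Step 1: Compute log-barrier.
ln values: [1.9036, 1.8532]
phi = -(1.9036 + 1.8532) = -3.7568
Step 2: Compute augmented objective.
t*f(x) = 2.83*17.15 = 48.5345
Total = 48.5345 - 3.7568 = 44.7777


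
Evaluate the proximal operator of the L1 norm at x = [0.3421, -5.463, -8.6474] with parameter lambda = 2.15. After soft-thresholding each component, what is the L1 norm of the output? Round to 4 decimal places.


Soft-thresholding with lambda = 2.15:
prox(0.3421) = sign(0.3421)*max(|0.3421| - 2.15, 0) = 0.0
prox(-5.463) = sign(-5.463)*max(|-5.463| - 2.15, 0) = -3.313
prox(-8.6474) = sign(-8.6474)*max(|-8.6474| - 2.15, 0) = -6.4974
prox(x) = [0.0, -3.313, -6.4974]
||prox(x)||_1 = 0.0 + 3.313 + 6.4974 = 9.8104


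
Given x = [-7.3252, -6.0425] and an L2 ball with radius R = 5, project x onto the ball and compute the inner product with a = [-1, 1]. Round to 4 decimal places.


Step 1: Compute ||x|| (intermediates to 6 decimals).
||x|| = sqrt((-7.3252)^2 + (-6.0425)^2) = 9.495808
Step 2: Project.
Since ||x|| > R, scale = R/||x|| = 5/9.495808 = 0.526548, proj(x) = scale * x
proj(x) = [-3.857069, -3.181666]
Step 3: Dot product.
a^T * proj(x) = -1*(-3.857069) + 1*(-3.181666) = 0.6754


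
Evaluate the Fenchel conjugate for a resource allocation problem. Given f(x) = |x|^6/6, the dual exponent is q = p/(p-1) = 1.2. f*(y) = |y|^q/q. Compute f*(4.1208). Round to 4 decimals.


The conjugate exponent q satisfies 1/p + 1/q = 1.
p = 6, so q = 6/(6 - 1) = 1.2
|y|^q = 4.1208^1.2 = 5.4699
f*(4.1208) = 5.4699 / 1.2 = 4.5582


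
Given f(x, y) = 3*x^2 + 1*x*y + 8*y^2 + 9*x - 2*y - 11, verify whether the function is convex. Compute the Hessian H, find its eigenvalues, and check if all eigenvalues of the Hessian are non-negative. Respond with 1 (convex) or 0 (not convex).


The Hessian of f(x,y) = 3*x^2 + 1*x*y + 8*y^2 + 9*x - 2*y - 11 is:
H = [[6, 1], [1, 16]]
Trace = 6 + 16 = 22
Determinant = 6*16 - (1)^2 = 95
Discriminant = (22)^2 - 4*95 = 104.0
Eigenvalues: lambda_1 = 5.901, lambda_2 = 16.099
The function is convex.

1


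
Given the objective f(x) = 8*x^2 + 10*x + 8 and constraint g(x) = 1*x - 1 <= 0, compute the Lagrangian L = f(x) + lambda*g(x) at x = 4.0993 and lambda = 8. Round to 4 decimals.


Step 1: Evaluate f(x).
f(4.0993) = 8*4.0993^2 + 10*4.0993 + 8 = 183.4271
Step 2: Evaluate g(x).
g(4.0993) = 1*4.0993 - 1 = 3.0993
Step 3: Compute Lagrangian.
L = 183.4271 + 8*3.0993 = 208.2215


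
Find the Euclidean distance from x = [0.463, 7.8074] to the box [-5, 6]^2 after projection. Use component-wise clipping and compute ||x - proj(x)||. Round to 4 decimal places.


Project each component onto [-5, 6].
clip(0.463) = 0.463, clip(7.8074) = 6.0
Projection = [0.463, 6.0]
Squared diffs: [0.0, 3.2667]
Distance = sqrt(3.2667) = 1.8074


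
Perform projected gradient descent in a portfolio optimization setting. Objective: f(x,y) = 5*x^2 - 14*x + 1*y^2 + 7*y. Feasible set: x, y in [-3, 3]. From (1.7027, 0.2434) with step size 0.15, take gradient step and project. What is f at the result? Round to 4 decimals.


Step 1: Compute gradient at (1.7027, 0.2434).
grad_x = 2*5*1.7027 - 14 = 3.027
grad_y = 2*1*0.2434 + 7 = 7.4868
Step 2: Gradient step.
x_raw = 1.7027 - 0.15*3.027 = 1.2487
y_raw = 0.2434 - 0.15*7.4868 = -0.8796
Step 3: Project onto [-3, 3].
x_proj = clip(1.2487) = 1.2487
y_proj = clip(-0.8796) = -0.8796
Step 4: Evaluate f.
f(1.2487, -0.8796) = -15.0691


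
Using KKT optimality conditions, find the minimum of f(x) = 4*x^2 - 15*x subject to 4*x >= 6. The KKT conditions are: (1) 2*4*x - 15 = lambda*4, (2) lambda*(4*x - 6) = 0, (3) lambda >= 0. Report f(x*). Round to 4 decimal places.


Step 1: Try lambda = 0 (constraint inactive).
Stationarity: 2*4*x - 15 = 0
x* = 15/(2*4) = 1.875
Check constraint: 4*1.875 = 7.5 >= 6 -- satisfied.
Step 2: Compute optimal value.
f(x*) = 4*1.875^2 - 15*1.875 = -14.0625


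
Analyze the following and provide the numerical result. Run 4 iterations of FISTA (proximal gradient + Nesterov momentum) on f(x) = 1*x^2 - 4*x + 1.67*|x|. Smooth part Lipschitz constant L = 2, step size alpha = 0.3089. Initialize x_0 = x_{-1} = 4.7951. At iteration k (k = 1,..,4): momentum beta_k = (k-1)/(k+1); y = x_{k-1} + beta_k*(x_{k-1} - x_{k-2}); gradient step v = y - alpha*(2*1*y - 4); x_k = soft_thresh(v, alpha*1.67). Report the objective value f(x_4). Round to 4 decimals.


FISTA on f(x) = 1*x^2 - 4*x + 1.67*|x|
L = 2, alpha = 0.3089
Iteration 1: beta = 0.0, y = 4.7951 + 0.0*(4.7951 - 4.7951) = 4.7951
  grad(y) = 5.5902, v = y - alpha*grad = 3.0683
  prox(v) = soft_thresh(3.0683, 0.5159) = 2.5524
Iteration 2: beta = 0.3333, y = 2.5524 + 0.3333*(2.5524 - 4.7951) = 1.8049
  grad(y) = -0.3903, v = y - alpha*grad = 1.9254
  prox(v) = soft_thresh(1.9254, 0.5159) = 1.4096
Iteration 3: beta = 0.5, y = 1.4096 + 0.5*(1.4096 - 2.5524) = 0.8381
  grad(y) = -2.3238, v = y - alpha*grad = 1.5559
  prox(v) = soft_thresh(1.5559, 0.5159) = 1.0401
Iteration 4: beta = 0.6, y = 1.0401 + 0.6*(1.0401 - 1.4096) = 0.8184
  grad(y) = -2.3633, v = y - alpha*grad = 1.5484
  prox(v) = soft_thresh(1.5484, 0.5159) = 1.0325
f(x_4) = 1*1.0325^2 - 4*1.0325 + 1.67*|1.0325| = -1.3397


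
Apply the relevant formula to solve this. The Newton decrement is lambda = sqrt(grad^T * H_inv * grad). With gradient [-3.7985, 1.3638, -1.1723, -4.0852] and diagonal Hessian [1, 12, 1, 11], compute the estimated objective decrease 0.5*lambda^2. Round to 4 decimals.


Step 1: H is diagonal, so H^(-1) * g = [-3.7985, 0.1137, -1.1723, -0.3714].
Step 2: g^T H^(-1) g = sum_i g_i^2 / H_ii
  = (-3.7985)^2/1 + (1.3638)^2/12 + (-1.1723)^2/1 + (-4.0852)^2/11
  = 14.4286 + 0.155 + 1.3743 + 1.5172 = 17.4751
Step 3: Objective decrease = 0.5 * g^T H^(-1) g = 8.7375
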